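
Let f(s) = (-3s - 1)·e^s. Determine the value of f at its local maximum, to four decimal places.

0.7908

f'(s) = (-3)·e^s + (-3s - 1)·1·e^s = (-3s - 4)·e^s. Since e^s > 0, the only critical point is s = -4/3.
f''(-4/3) has the same sign as -3 < 0, so this is a local maximum.
f(-4/3) = (3)·e^(-4/3) ≈ 0.7908.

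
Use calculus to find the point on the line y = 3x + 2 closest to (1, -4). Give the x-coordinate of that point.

Minimize D(x)^2 = (x - 1)^2 + (3x + 6)^2.
d/dx[D^2] = 2(x - 1) + 2·3·(3x + 6) = 0 ⇒ x = -17/10.
Then y = -31/10 and the distance is √(81/10) ≈ 2.8460.

-17/10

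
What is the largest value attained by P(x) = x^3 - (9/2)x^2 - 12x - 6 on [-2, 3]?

1/2

Differentiating, P'(x) = 3x^2 - 9x - 12; whose only zero in [-2, 3] is x = -1.
Candidates: P(-2) = -8; P(-1) = 1/2; P(3) = -111/2.
So the maximum is P(-1) = 1/2.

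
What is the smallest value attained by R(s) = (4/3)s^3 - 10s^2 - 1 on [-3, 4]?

The derivative is 4s^2 - 20s, whose only zero in [-3, 4] is s = 0.
Evaluating at the critical points and endpoints: R(-3) = -127; R(0) = -1; R(4) = -227/3.
The minimum over the interval is -127, attained at s = -3.

-127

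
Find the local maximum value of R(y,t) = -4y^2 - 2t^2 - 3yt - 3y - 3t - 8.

-157/23

∂R/∂y = -8y - 3t - 3 = 0 and ∂R/∂t = -3y - 4t - 3 = 0, so (y, t) = (-3/23, -15/23).
The Hessian has R_{yy} = -8, R_{tt} = -4, R_{yt} = -3, giving D = 23 > 0 with R_{yy} < 0, so the point is a local maximum.
R(-3/23, -15/23) = -157/23.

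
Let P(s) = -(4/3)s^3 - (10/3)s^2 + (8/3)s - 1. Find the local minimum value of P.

-9

Critical points: P'(s) = -4s^2 - (20/3)s + 8/3 vanishes at s = -2, 1/3.
P''(s) = -8s - 20/3. P''(-2) = 28/3 > 0 ⇒ local minimum; P''(1/3) = -28/3 < 0 ⇒ local maximum.
The local minimum is P(-2) = -9.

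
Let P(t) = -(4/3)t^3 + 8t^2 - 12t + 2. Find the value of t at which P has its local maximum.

3

P'(t) = -4t^2 + 16t - 12. Setting P'(t) = 0 gives t ∈ {1, 3}.
P''(t) = -8t + 16. P''(1) = 8 > 0 ⇒ local minimum; P''(3) = -8 < 0 ⇒ local maximum.
So the local maximum value is P(3) = 2.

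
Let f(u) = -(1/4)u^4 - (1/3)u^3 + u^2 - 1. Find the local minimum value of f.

f'(u) = -u^3 - u^2 + 2u. Setting f'(u) = 0 gives u ∈ {-2, 0, 1}.
Second-derivative test with f''(u) = -3u^2 - 2u + 2: f''(-2) = -6 < 0 ⇒ local maximum; f''(0) = 2 > 0 ⇒ local minimum; f''(1) = -3 < 0 ⇒ local maximum.
So the local minimum value is f(0) = -1.

-1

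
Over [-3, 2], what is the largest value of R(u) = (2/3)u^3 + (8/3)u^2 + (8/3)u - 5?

49/3

The derivative is 2u^2 + (16/3)u + 8/3, which vanishes at u = -2 and u = -2/3.
Compare values at every candidate in [-3, 2]: R(-3) = -7, R(-2) = -5, R(-2/3) = -469/81, R(2) = 49/3.
So the maximum is R(2) = 49/3.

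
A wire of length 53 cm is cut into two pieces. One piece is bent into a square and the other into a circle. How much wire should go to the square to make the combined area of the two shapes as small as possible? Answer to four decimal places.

29.6853

Let x be the length used for the square. Square side x/4; circle radius (53−x)/(2π).
A(x) = (x/4)² + π·((53−x)/(2π))² = x²/16 + (53−x)²/(4π) for 0 ≤ x ≤ 53. A'(x) = x/8 − (53−x)/(2π) = 0 gives x = 4·53/(π+4) ≈ 29.6853.
A'' = 1/8 + 1/(2π) > 0, so this gives the minimum combined area; x ≈ 29.6853 cm to the square.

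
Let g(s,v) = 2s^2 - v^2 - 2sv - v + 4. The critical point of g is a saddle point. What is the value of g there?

∂g/∂s = 4s - 2v = 0 and ∂g/∂v = -2s - 2v - 1 = 0, so (s, v) = (-1/6, -1/3).
The Hessian has g_{ss} = 4, g_{vv} = -2, g_{sv} = -2, giving D = -12 < 0, so the point is a saddle point.
g(-1/6, -1/3) = 25/6.

25/6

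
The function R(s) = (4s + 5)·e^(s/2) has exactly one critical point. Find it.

R'(s) = 4·e^(s/2) + (4s + 5)·(1/2)·e^(s/2) = (2s + 13/2)·e^(s/2). Since e^(s/2) > 0, the only critical point is s = -13/4.
R''(-13/4) has the same sign as 2 > 0, so this is a local minimum.
R(-13/4) = (-8)·e^(-13/8) ≈ -1.5753.

-13/4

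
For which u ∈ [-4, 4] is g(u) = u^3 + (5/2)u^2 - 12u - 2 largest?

4

The derivative is 3u^2 + 5u - 12, which vanishes at u = -3 and u = 4/3.
Evaluating at the critical points and endpoints: g(-4) = 22,  g(-3) = 59/2,  g(4/3) = -302/27,  g(4) = 54.
The maximum over the interval is 54, attained at u = 4.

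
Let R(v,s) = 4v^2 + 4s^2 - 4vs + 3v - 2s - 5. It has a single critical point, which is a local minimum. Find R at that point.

∂R/∂v = 8v - 4s + 3 = 0 and ∂R/∂s = -4v + 8s - 2 = 0, so (v, s) = (-1/3, 1/12).
The Hessian has R_{vv} = 8, R_{ss} = 8, R_{vs} = -4, giving D = 48 > 0 with R_{vv} > 0, so the point is a local minimum.
R(-1/3, 1/12) = -67/12.

-67/12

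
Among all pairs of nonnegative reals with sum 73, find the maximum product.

5329/4

With x + y = 73, the product is P(x) = x(73 − x).
P'(x) = 73 − 2x = 0 gives x = 73/2; P'' = −2 < 0, so this is the maximum.
P = 73/2·73/2 = 5329/4.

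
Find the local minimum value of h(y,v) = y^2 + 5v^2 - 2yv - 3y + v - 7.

∂h/∂y = 2y - 2v - 3 = 0 and ∂h/∂v = -2y + 10v + 1 = 0, so (y, v) = (7/4, 1/4).
The Hessian has h_{yy} = 2, h_{vv} = 10, h_{yv} = -2, giving D = 16 > 0 with h_{yy} > 0, so the point is a local minimum.
h(7/4, 1/4) = -19/2.

-19/2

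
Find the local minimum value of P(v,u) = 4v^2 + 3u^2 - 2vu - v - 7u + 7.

∂P/∂v = 8v - 2u - 1 = 0 and ∂P/∂u = -2v + 6u - 7 = 0, so (v, u) = (5/11, 29/22).
The Hessian has P_{vv} = 8, P_{uu} = 6, P_{vu} = -2, giving D = 44 > 0 with P_{vv} > 0, so the point is a local minimum.
P(5/11, 29/22) = 95/44.

95/44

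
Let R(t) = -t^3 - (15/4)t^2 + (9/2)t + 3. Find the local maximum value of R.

R'(t) = -3t^2 - (15/2)t + 9/2 = 0 at t = -3, 1/2.
Second-derivative test with R''(t) = -6t - 15/2: R''(-3) = 21/2 > 0 ⇒ local minimum; R''(1/2) = -21/2 < 0 ⇒ local maximum.
So the local maximum value is R(1/2) = 67/16.

67/16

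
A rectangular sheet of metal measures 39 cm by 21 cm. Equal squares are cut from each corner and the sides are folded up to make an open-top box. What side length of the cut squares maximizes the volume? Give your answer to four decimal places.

4.3653

With cut size x, the volume is V(x) = x(39 − 2x)(21 − 2x) for 0 < x < 10.5.
V'(x) = 12x^2 − 240x + 819. Setting V'(x) = 0 gives x ≈ 4.3653 (the root in (0, 10.5)).
V''(x) = 24x − 240 is negative there, so this is the maximum; V ≈ 1621.2173.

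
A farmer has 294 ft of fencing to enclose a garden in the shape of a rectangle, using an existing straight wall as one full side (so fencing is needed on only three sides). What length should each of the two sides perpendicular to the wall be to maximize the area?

Let the sides perpendicular to the wall have length x and the parallel side y, so 2x + y = 294 and the area is A = xy = x(294 − 2x).
A'(x) = 294 − 4x = 0 gives x = 147/2, and A''(x) = −4 < 0 confirms a maximum.
Then y = 294 − 2·147/2 = 147 and A = 21609/2.

147/2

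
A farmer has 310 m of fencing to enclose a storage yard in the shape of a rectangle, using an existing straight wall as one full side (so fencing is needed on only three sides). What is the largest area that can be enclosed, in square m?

Let the sides perpendicular to the wall have length x and the parallel side y, so 2x + y = 310 and the area is A = xy = x(310 − 2x).
A'(x) = 310 − 4x = 0 gives x = 155/2, and A''(x) = −4 < 0 confirms a maximum.
Then y = 310 − 2·155/2 = 155 and A = 24025/2.

24025/2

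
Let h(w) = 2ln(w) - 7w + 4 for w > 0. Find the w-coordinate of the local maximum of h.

h'(w) = 2/w − 7 = 0 gives w = 2/7.
h''(w) = -2/w², which is negative for w > 0, so this is a local maximum.
h(2/7) = 2·ln(2/7) - 2 + 4 ≈ -0.5055.

2/7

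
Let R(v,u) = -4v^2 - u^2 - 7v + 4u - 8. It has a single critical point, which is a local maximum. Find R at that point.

-15/16

∂R/∂v = -8v - 7 = 0 and ∂R/∂u = -2u + 4 = 0, so (v, u) = (-7/8, 2).
The Hessian has R_{vv} = -8, R_{uu} = -2, R_{vu} = 0, giving D = 16 > 0 with R_{vv} < 0, so the point is a local maximum.
R(-7/8, 2) = -15/16.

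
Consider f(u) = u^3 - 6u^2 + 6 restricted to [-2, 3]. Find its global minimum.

The derivative is 3u^2 - 12u, whose only zero in [-2, 3] is u = 0.
Evaluating at the critical points and endpoints: f(-2) = -26; f(0) = 6; f(3) = -21.
Hence the absolute minimum is -26 at u = -2.

-26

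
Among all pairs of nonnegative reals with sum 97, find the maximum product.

With x + y = 97, the product is P(x) = x(97 − x).
P'(x) = 97 − 2x = 0 gives x = 97/2; P'' = −2 < 0, so this is the maximum.
P = 97/2·97/2 = 9409/4.

9409/4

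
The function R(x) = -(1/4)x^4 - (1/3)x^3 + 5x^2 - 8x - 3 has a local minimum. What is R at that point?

R'(x) = -x^3 - x^2 + 10x - 8. Setting R'(x) = 0 gives x ∈ {-4, 1, 2}.
Second-derivative test with R''(x) = -3x^2 - 2x + 10: R''(-4) = -30 < 0 ⇒ local maximum; R''(1) = 5 > 0 ⇒ local minimum; R''(2) = -6 < 0 ⇒ local maximum.
The local minimum is R(1) = -79/12.

-79/12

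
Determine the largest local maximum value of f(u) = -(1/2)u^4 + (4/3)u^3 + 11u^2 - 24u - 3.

Critical points: f'(u) = -2u^3 + 4u^2 + 22u - 24 vanishes at u = -3, 1, 4.
Since f''(u) = -6u^2 + 8u + 22, we get f''(-3) = -56 < 0 ⇒ local maximum; f''(1) = 24 > 0 ⇒ local minimum; f''(4) = -42 < 0 ⇒ local maximum.
The largest local maximum is f(-3) = 183/2.

183/2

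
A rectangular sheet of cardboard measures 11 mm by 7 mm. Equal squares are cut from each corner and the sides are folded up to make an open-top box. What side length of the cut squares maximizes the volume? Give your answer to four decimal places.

1.3927

With cut size x, the volume is V(x) = x(11 − 2x)(7 − 2x) for 0 < x < 3.5.
V'(x) = 12x^2 − 72x + 77. Setting V'(x) = 0 gives x ≈ 1.3927 (the root in (0, 3.5)).
V''(x) = 24x − 72 is negative there, so this is the maximum; V ≈ 48.2170.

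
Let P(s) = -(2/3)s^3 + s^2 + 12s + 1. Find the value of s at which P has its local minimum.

Critical points: P'(s) = -2s^2 + 2s + 12 vanishes at s = -2, 3.
P''(s) = -4s + 2. P''(-2) = 10 > 0 ⇒ local minimum; P''(3) = -10 < 0 ⇒ local maximum.
Thus P has its local minimum at s = -2, with value -41/3.

-2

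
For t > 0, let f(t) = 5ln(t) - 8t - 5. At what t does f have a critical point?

5/8

f'(t) = 5/t − 8 = 0 gives t = 5/8.
f''(t) = -5/t², which is negative for t > 0, so this is a local maximum.
f(5/8) = 5·ln(5/8) - 5 - 5 ≈ -12.3500.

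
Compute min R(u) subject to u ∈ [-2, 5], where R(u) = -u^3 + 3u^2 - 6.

Differentiating, R'(u) = -3u^2 + 6u; which vanishes at u = 0 and u = 2.
Candidates: R(-2) = 14,  R(0) = -6,  R(2) = -2,  R(5) = -56.
Hence the absolute minimum is -56 at u = 5.

-56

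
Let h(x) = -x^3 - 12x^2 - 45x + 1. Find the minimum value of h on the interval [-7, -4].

Differentiating, h'(x) = -3x^2 - 24x - 45; whose only zero in [-7, -4] is x = -5.
Compare values at every candidate in [-7, -4]: h(-7) = 71,  h(-5) = 51,  h(-4) = 53.
So the minimum is h(-5) = 51.

51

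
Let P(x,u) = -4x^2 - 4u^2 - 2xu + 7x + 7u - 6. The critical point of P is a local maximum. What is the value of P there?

-11/10

∂P/∂x = -8x - 2u + 7 = 0 and ∂P/∂u = -2x - 8u + 7 = 0, so (x, u) = (7/10, 7/10).
The Hessian has P_{xx} = -8, P_{uu} = -8, P_{xu} = -2, giving D = 60 > 0 with P_{xx} < 0, so the point is a local maximum.
P(7/10, 7/10) = -11/10.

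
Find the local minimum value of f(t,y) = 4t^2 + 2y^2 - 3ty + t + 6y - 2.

∂f/∂t = 8t - 3y + 1 = 0 and ∂f/∂y = -3t + 4y + 6 = 0, so (t, y) = (-22/23, -51/23).
The Hessian has f_{tt} = 8, f_{yy} = 4, f_{ty} = -3, giving D = 23 > 0 with f_{tt} > 0, so the point is a local minimum.
f(-22/23, -51/23) = -210/23.

-210/23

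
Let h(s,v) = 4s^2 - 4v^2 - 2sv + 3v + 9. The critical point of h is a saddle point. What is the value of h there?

∂h/∂s = 8s - 2v = 0 and ∂h/∂v = -2s - 8v + 3 = 0, so (s, v) = (3/34, 6/17).
The Hessian has h_{ss} = 8, h_{vv} = -8, h_{sv} = -2, giving D = -68 < 0, so the point is a saddle point.
h(3/34, 6/17) = 162/17.

162/17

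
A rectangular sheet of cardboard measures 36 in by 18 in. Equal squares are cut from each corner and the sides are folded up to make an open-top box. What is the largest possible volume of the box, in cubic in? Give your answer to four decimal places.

1122.3689

With cut size x, the volume is V(x) = x(36 − 2x)(18 − 2x) for 0 < x < 9.
V'(x) = 12x^2 − 216x + 648. Setting V'(x) = 0 gives x ≈ 3.8038 (the root in (0, 9)).
V''(x) = 24x − 216 is negative there, so this is the maximum; V ≈ 1122.3689.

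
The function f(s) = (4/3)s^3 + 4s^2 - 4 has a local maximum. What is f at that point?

4/3

f'(s) = 4s^2 + 8s = 0 at s = -2, 0.
f''(s) = 8s + 8. f''(-2) = -8 < 0 ⇒ local maximum; f''(0) = 8 > 0 ⇒ local minimum.
The local maximum is f(-2) = 4/3.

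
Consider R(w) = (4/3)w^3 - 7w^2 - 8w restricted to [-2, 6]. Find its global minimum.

-176/3

The derivative is 4w^2 - 14w - 8, which vanishes at w = -1/2 and w = 4.
Compare values at every candidate in [-2, 6]: R(-2) = -68/3, R(-1/2) = 25/12, R(4) = -176/3, R(6) = -12.
The minimum over the interval is -176/3, attained at w = 4.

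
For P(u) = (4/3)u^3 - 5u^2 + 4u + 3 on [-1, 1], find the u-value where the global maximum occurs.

P'(u) = 4u^2 - 10u + 4, whose only zero in [-1, 1] is u = 1/2.
Evaluating at the critical points and endpoints: P(-1) = -22/3, P(1/2) = 47/12, P(1) = 10/3.
The maximum over the interval is 47/12, attained at u = 1/2.

1/2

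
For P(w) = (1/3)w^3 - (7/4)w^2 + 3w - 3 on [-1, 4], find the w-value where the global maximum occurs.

P'(w) = w^2 - (7/2)w + 3, which vanishes at w = 3/2 and w = 2.
Evaluating at the critical points and endpoints: P(-1) = -97/12; P(3/2) = -21/16; P(2) = -4/3; P(4) = 7/3.
The maximum over the interval is 7/3, attained at w = 4.

4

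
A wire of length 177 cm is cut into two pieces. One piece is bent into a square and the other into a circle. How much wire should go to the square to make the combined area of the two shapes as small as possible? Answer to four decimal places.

99.1376

Let x be the length used for the square. Square side x/4; circle radius (177−x)/(2π).
A(x) = (x/4)² + π·((177−x)/(2π))² = x²/16 + (177−x)²/(4π) for 0 ≤ x ≤ 177. A'(x) = x/8 − (177−x)/(2π) = 0 gives x = 4·177/(π+4) ≈ 99.1376.
A'' = 1/8 + 1/(2π) > 0, so this gives the minimum combined area; x ≈ 99.1376 cm to the square.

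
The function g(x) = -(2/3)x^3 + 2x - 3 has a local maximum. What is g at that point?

-5/3

g'(x) = -2x^2 + 2. Setting g'(x) = 0 gives x ∈ {-1, 1}.
g''(x) = -4x. g''(-1) = 4 > 0 ⇒ local minimum; g''(1) = -4 < 0 ⇒ local maximum.
The local maximum is g(1) = -5/3.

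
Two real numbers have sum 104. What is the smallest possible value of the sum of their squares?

5408

With a + b = 104, a^2 + b^2 = a^2 + (104 − a)^2.
The derivative 2a − 2(104 − a) = 4a − 208 vanishes at a = 52; second derivative 4 > 0, a minimum.
The minimum is 2·(52)^2 = 5408.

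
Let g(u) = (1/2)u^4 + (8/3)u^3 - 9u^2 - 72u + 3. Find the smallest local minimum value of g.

-363/2

g'(u) = 2u^3 + 8u^2 - 18u - 72 = 0 at u = -4, -3, 3.
Since g''(u) = 6u^2 + 16u - 18, we get g''(-4) = 14 > 0 ⇒ local minimum; g''(-3) = -12 < 0 ⇒ local maximum; g''(3) = 84 > 0 ⇒ local minimum.
Thus g has its smallest local minimum at u = 3, with value -363/2.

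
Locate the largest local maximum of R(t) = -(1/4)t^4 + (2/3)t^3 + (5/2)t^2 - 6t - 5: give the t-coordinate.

-2

R'(t) = -t^3 + 2t^2 + 5t - 6 = 0 at t = -2, 1, 3.
Since R''(t) = -3t^2 + 4t + 5, we get R''(-2) = -15 < 0 ⇒ local maximum; R''(1) = 6 > 0 ⇒ local minimum; R''(3) = -10 < 0 ⇒ local maximum.
So the largest local maximum value is R(-2) = 23/3.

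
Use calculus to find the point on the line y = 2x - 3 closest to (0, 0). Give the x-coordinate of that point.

6/5

Minimize D(x)^2 = (x + 0)^2 + (2x - 3)^2.
d/dx[D^2] = 2(x + 0) + 2·2·(2x - 3) = 0 ⇒ x = 6/5.
Then y = -3/5 and the distance is √(9/5) ≈ 1.3416.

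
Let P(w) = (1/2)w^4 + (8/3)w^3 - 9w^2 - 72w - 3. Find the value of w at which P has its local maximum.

P'(w) = 2w^3 + 8w^2 - 18w - 72 = 0 at w = -4, -3, 3.
P''(w) = 6w^2 + 16w - 18. P''(-4) = 14 > 0 ⇒ local minimum; P''(-3) = -12 < 0 ⇒ local maximum; P''(3) = 84 > 0 ⇒ local minimum.
The local maximum is P(-3) = 201/2.

-3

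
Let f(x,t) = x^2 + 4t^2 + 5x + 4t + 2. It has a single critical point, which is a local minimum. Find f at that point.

-21/4

∂f/∂x = 2x + 5 = 0 and ∂f/∂t = 8t + 4 = 0, so (x, t) = (-5/2, -1/2).
The Hessian has f_{xx} = 2, f_{tt} = 8, f_{xt} = 0, giving D = 16 > 0 with f_{xx} > 0, so the point is a local minimum.
f(-5/2, -1/2) = -21/4.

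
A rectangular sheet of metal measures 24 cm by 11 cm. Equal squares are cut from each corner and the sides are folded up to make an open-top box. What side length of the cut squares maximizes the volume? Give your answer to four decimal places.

2.3652

With cut size x, the volume is V(x) = x(24 − 2x)(11 − 2x) for 0 < x < 5.5.
V'(x) = 12x^2 − 140x + 264. Setting V'(x) = 0 gives x ≈ 2.3652 (the root in (0, 5.5)).
V''(x) = 24x − 140 is negative there, so this is the maximum; V ≈ 285.7462.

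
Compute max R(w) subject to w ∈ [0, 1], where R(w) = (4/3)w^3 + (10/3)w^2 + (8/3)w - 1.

19/3

Differentiating, R'(w) = 4w^2 + (20/3)w + 8/3; which has no zeros in [0, 1].
Evaluating at the critical points and endpoints: R(0) = -1,  R(1) = 19/3.
So the maximum is R(1) = 19/3.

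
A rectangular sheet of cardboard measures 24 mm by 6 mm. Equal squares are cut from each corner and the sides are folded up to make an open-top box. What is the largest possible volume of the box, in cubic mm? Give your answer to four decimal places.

With cut size x, the volume is V(x) = x(24 − 2x)(6 − 2x) for 0 < x < 3.
V'(x) = 12x^2 − 120x + 144. Setting V'(x) = 0 gives x ≈ 1.3944 (the root in (0, 3)).
V''(x) = 24x − 120 is negative there, so this is the maximum; V ≈ 94.9773.

94.9773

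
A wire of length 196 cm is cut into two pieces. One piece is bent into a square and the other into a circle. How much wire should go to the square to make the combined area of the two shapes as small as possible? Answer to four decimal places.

109.7794

Let x be the length used for the square. Square side x/4; circle radius (196−x)/(2π).
A(x) = (x/4)² + π·((196−x)/(2π))² = x²/16 + (196−x)²/(4π) for 0 ≤ x ≤ 196. A'(x) = x/8 − (196−x)/(2π) = 0 gives x = 4·196/(π+4) ≈ 109.7794.
A'' = 1/8 + 1/(2π) > 0, so this gives the minimum combined area; x ≈ 109.7794 cm to the square.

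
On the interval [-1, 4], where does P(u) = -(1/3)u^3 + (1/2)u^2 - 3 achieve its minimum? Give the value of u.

The derivative is -u^2 + u, which vanishes at u = 0 and u = 1.
Candidates: P(-1) = -13/6, P(0) = -3, P(1) = -17/6, P(4) = -49/3.
So the minimum is P(4) = -49/3.

4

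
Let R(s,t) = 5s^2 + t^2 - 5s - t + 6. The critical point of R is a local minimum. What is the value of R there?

∂R/∂s = 10s - 5 = 0 and ∂R/∂t = 2t - 1 = 0, so (s, t) = (1/2, 1/2).
The Hessian has R_{ss} = 10, R_{tt} = 2, R_{st} = 0, giving D = 20 > 0 with R_{ss} > 0, so the point is a local minimum.
R(1/2, 1/2) = 9/2.

9/2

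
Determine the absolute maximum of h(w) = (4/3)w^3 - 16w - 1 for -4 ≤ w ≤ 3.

h'(w) = 4w^2 - 16, which vanishes at w = -2 and w = 2.
Candidates: h(-4) = -67/3; h(-2) = 61/3; h(2) = -67/3; h(3) = -13.
The maximum over the interval is 61/3, attained at w = -2.

61/3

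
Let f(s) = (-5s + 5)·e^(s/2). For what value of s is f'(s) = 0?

-1

f'(s) = (-5)·e^(s/2) + (-5s + 5)·(1/2)·e^(s/2) = (-(5/2)s - 5/2)·e^(s/2). Since e^(s/2) > 0, the only critical point is s = -1.
f''(-1) has the same sign as -5/2 < 0, so this is a local maximum.
f(-1) = (10)·e^(-1/2) ≈ 6.0653.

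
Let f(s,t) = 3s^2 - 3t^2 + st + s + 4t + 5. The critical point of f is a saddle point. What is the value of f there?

∂f/∂s = 6s + t + 1 = 0 and ∂f/∂t = s - 6t + 4 = 0, so (s, t) = (-10/37, 23/37).
The Hessian has f_{ss} = 6, f_{tt} = -6, f_{st} = 1, giving D = -37 < 0, so the point is a saddle point.
f(-10/37, 23/37) = 226/37.

226/37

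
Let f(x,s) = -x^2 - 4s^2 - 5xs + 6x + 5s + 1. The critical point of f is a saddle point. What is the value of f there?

∂f/∂x = -2x - 5s + 6 = 0 and ∂f/∂s = -5x - 8s + 5 = 0, so (x, s) = (-23/9, 20/9).
The Hessian has f_{xx} = -2, f_{ss} = -8, f_{xs} = -5, giving D = -9 < 0, so the point is a saddle point.
f(-23/9, 20/9) = -10/9.

-10/9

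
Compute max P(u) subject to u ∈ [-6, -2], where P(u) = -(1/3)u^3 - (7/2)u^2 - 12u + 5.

P'(u) = -u^2 - 7u - 12, which vanishes at u = -4 and u = -3.
Evaluating at the critical points and endpoints: P(-6) = 23,  P(-4) = 55/3,  P(-3) = 37/2,  P(-2) = 53/3.
Hence the absolute maximum is 23 at u = -6.

23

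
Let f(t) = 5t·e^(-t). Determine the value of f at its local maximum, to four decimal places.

Differentiating with the product rule gives f'(t) = (-5t + 5)·e^(-t). Since e^(-t) > 0, the only critical point is t = 1.
f''(1) has the same sign as -5 < 0, so this is a local maximum.
f(1) = (5)·e^(-1) ≈ 1.8394.

1.8394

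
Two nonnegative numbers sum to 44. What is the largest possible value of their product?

484

With x + y = 44, the product is P(x) = x(44 − x).
P'(x) = 44 − 2x = 0 gives x = 22; P'' = −2 < 0, so this is the maximum.
P = 22·22 = 484.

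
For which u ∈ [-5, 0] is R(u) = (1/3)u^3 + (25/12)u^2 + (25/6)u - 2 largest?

Differentiating, R'(u) = u^2 + (25/6)u + 25/6; which vanishes at u = -5/2 and u = -5/3.
Candidates: R(-5) = -149/12, R(-5/2) = -221/48, R(-5/3) = -1523/324, R(0) = -2.
Hence the absolute maximum is -2 at u = 0.

0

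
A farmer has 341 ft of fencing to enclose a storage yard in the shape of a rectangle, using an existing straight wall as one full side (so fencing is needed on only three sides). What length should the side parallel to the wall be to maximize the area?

341/2

Let the sides perpendicular to the wall have length x and the parallel side y, so 2x + y = 341 and the area is A = xy = x(341 − 2x).
A'(x) = 341 − 4x = 0 gives x = 341/4, and A''(x) = −4 < 0 confirms a maximum.
Then y = 341 − 2·341/4 = 341/2 and A = 116281/8.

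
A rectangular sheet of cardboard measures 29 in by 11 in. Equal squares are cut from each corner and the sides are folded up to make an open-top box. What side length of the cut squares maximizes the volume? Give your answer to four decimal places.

2.4404

With cut size x, the volume is V(x) = x(29 − 2x)(11 − 2x) for 0 < x < 5.5.
V'(x) = 12x^2 − 160x + 319. Setting V'(x) = 0 gives x ≈ 2.4404 (the root in (0, 5.5)).
V''(x) = 24x − 160 is negative there, so this is the maximum; V ≈ 360.1791.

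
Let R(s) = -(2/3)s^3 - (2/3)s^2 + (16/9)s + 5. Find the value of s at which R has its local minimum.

Critical points: R'(s) = -2s^2 - (4/3)s + 16/9 vanishes at s = -4/3, 2/3.
R''(s) = -4s - 4/3. R''(-4/3) = 4 > 0 ⇒ local minimum; R''(2/3) = -4 < 0 ⇒ local maximum.
Thus R has its local minimum at s = -4/3, with value 245/81.

-4/3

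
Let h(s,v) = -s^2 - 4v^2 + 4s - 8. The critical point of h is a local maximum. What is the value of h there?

∂h/∂s = -2s + 4 = 0 and ∂h/∂v = -8v = 0, so (s, v) = (2, 0).
The Hessian has h_{ss} = -2, h_{vv} = -8, h_{sv} = 0, giving D = 16 > 0 with h_{ss} < 0, so the point is a local maximum.
h(2, 0) = -4.

-4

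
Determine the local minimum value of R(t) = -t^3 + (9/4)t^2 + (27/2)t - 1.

Critical points: R'(t) = -3t^2 + (9/2)t + 27/2 vanishes at t = -3/2, 3.
Since R''(t) = -6t + 9/2, we get R''(-3/2) = 27/2 > 0 ⇒ local minimum; R''(3) = -27/2 < 0 ⇒ local maximum.
The local minimum is R(-3/2) = -205/16.

-205/16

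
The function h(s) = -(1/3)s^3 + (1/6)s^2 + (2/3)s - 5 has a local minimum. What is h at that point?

h'(s) = -s^2 + (1/3)s + 2/3 = 0 at s = -2/3, 1.
Second-derivative test with h''(s) = -2s + 1/3: h''(-2/3) = 5/3 > 0 ⇒ local minimum; h''(1) = -5/3 < 0 ⇒ local maximum.
So the local minimum value is h(-2/3) = -427/81.

-427/81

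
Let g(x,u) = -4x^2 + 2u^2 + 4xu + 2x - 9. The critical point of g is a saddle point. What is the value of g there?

∂g/∂x = -8x + 4u + 2 = 0 and ∂g/∂u = 4x + 4u = 0, so (x, u) = (1/6, -1/6).
The Hessian has g_{xx} = -8, g_{uu} = 4, g_{xu} = 4, giving D = -48 < 0, so the point is a saddle point.
g(1/6, -1/6) = -53/6.

-53/6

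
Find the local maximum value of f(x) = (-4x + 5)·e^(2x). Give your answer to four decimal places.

8.9634

f'(x) = (-4)·e^(2x) + (-4x + 5)·2·e^(2x) = (-8x + 6)·e^(2x). Since e^(2x) > 0, the only critical point is x = 3/4.
f''(3/4) has the same sign as -8 < 0, so this is a local maximum.
f(3/4) = (2)·e^(3/2) ≈ 8.9634.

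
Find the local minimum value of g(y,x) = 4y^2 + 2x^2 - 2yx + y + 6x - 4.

-135/14

∂g/∂y = 8y - 2x + 1 = 0 and ∂g/∂x = -2y + 4x + 6 = 0, so (y, x) = (-4/7, -25/14).
The Hessian has g_{yy} = 8, g_{xx} = 4, g_{yx} = -2, giving D = 28 > 0 with g_{yy} > 0, so the point is a local minimum.
g(-4/7, -25/14) = -135/14.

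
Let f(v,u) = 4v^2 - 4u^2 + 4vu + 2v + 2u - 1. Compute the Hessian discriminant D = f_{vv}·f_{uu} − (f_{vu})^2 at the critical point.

-80

∂f/∂v = 8v + 4u + 2 = 0 and ∂f/∂u = 4v - 8u + 2 = 0, so (v, u) = (-3/10, 1/10).
The Hessian has f_{vv} = 8, f_{uu} = -8, f_{vu} = 4, giving D = -80 < 0, so the point is a saddle point.
D = (8)·(-8) − (4)^2 = -80.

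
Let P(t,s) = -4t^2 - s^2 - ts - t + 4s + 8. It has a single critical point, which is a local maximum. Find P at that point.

∂P/∂t = -8t - s - 1 = 0 and ∂P/∂s = -t - 2s + 4 = 0, so (t, s) = (-2/5, 11/5).
The Hessian has P_{tt} = -8, P_{ss} = -2, P_{ts} = -1, giving D = 15 > 0 with P_{tt} < 0, so the point is a local maximum.
P(-2/5, 11/5) = 63/5.

63/5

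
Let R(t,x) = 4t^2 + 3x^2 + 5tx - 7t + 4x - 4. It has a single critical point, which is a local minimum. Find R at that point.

∂R/∂t = 8t + 5x - 7 = 0 and ∂R/∂x = 5t + 6x + 4 = 0, so (t, x) = (62/23, -67/23).
The Hessian has R_{tt} = 8, R_{xx} = 6, R_{tx} = 5, giving D = 23 > 0 with R_{tt} > 0, so the point is a local minimum.
R(62/23, -67/23) = -443/23.

-443/23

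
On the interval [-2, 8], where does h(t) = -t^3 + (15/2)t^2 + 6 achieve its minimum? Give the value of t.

8

Differentiating, h'(t) = -3t^2 + 15t; which vanishes at t = 0 and t = 5.
Compare values at every candidate in [-2, 8]: h(-2) = 44,  h(0) = 6,  h(5) = 137/2,  h(8) = -26.
So the minimum is h(8) = -26.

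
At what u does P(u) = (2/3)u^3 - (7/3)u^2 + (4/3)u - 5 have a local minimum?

Critical points: P'(u) = 2u^2 - (14/3)u + 4/3 vanishes at u = 1/3, 2.
P''(u) = 4u - 14/3. P''(1/3) = -10/3 < 0 ⇒ local maximum; P''(2) = 10/3 > 0 ⇒ local minimum.
So the local minimum value is P(2) = -19/3.

2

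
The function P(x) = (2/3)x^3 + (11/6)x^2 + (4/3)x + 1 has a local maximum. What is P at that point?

Critical points: P'(x) = 2x^2 + (11/3)x + 4/3 vanishes at x = -4/3, -1/2.
Since P''(x) = 4x + 11/3, we get P''(-4/3) = -5/3 < 0 ⇒ local maximum; P''(-1/2) = 5/3 > 0 ⇒ local minimum.
The local maximum is P(-4/3) = 73/81.

73/81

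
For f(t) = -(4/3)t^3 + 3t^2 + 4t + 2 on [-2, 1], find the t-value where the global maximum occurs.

Differentiating, f'(t) = -4t^2 + 6t + 4; whose only zero in [-2, 1] is t = -1/2.
Candidates: f(-2) = 50/3, f(-1/2) = 11/12, f(1) = 23/3.
Hence the absolute maximum is 50/3 at t = -2.

-2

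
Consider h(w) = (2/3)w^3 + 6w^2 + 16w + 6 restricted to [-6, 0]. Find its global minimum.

-18

Differentiating, h'(w) = 2w^2 + 12w + 16; which vanishes at w = -4 and w = -2.
Candidates: h(-6) = -18,  h(-4) = -14/3,  h(-2) = -22/3,  h(0) = 6.
Hence the absolute minimum is -18 at w = -6.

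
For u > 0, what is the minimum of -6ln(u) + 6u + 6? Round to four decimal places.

12.0000

P'(u) = -6/u + 6 = 0 gives u = 1.
P''(u) = 6/u², which is positive for u > 0, so this is a local minimum.
P(1) = -6·ln(1) + 6 + 6 ≈ 12.0000.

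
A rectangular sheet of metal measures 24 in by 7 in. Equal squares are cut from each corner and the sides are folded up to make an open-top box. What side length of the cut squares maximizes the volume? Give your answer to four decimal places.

1.6037

With cut size x, the volume is V(x) = x(24 − 2x)(7 − 2x) for 0 < x < 3.5.
V'(x) = 12x^2 − 124x + 168. Setting V'(x) = 0 gives x ≈ 1.6037 (the root in (0, 3.5)).
V''(x) = 24x − 124 is negative there, so this is the maximum; V ≈ 126.4646.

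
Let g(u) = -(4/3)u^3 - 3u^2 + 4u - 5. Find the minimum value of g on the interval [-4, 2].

Differentiating, g'(u) = -4u^2 - 6u + 4; which vanishes at u = -2 and u = 1/2.
Evaluating at the critical points and endpoints: g(-4) = 49/3, g(-2) = -43/3, g(1/2) = -47/12, g(2) = -59/3.
The minimum over the interval is -59/3, attained at u = 2.

-59/3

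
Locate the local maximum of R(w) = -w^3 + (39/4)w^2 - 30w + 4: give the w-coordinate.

4

R'(w) = -3w^2 + (39/2)w - 30 = 0 at w = 5/2, 4.
Second-derivative test with R''(w) = -6w + 39/2: R''(5/2) = 9/2 > 0 ⇒ local minimum; R''(4) = -9/2 < 0 ⇒ local maximum.
So the local maximum value is R(4) = -24.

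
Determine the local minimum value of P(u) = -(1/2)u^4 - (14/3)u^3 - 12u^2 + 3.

-39/2

P'(u) = -2u^3 - 14u^2 - 24u. Setting P'(u) = 0 gives u ∈ {-4, -3, 0}.
Since P''(u) = -6u^2 - 28u - 24, we get P''(-4) = -8 < 0 ⇒ local maximum; P''(-3) = 6 > 0 ⇒ local minimum; P''(0) = -24 < 0 ⇒ local maximum.
Thus P has its local minimum at u = -3, with value -39/2.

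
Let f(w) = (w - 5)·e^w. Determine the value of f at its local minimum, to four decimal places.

-54.5982

By the product rule, f'(w) = (w - 4)·e^w. Since e^w > 0, the only critical point is w = 4.
f''(4) has the same sign as 1 > 0, so this is a local minimum.
f(4) = (-1)·e^(4) ≈ -54.5982.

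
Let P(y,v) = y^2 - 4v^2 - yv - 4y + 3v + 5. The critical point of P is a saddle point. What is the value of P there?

∂P/∂y = 2y - v - 4 = 0 and ∂P/∂v = -y - 8v + 3 = 0, so (y, v) = (35/17, 2/17).
The Hessian has P_{yy} = 2, P_{vv} = -8, P_{yv} = -1, giving D = -17 < 0, so the point is a saddle point.
P(35/17, 2/17) = 18/17.

18/17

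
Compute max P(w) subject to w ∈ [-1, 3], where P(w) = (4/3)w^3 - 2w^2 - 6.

12

P'(w) = 4w^2 - 4w, which vanishes at w = 0 and w = 1.
Evaluating at the critical points and endpoints: P(-1) = -28/3; P(0) = -6; P(1) = -20/3; P(3) = 12.
So the maximum is P(3) = 12.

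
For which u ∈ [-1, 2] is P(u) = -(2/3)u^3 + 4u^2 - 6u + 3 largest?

-1

The derivative is -2u^2 + 8u - 6, whose only zero in [-1, 2] is u = 1.
Candidates: P(-1) = 41/3,  P(1) = 1/3,  P(2) = 5/3.
Hence the absolute maximum is 41/3 at u = -1.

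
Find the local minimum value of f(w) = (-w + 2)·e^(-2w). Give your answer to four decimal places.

By the product rule, f'(w) = (2w - 5)·e^(-2w). Since e^(-2w) > 0, the only critical point is w = 5/2.
f''(5/2) has the same sign as 2 > 0, so this is a local minimum.
f(5/2) = (-1/2)·e^(-5) ≈ -0.0034.

-0.0034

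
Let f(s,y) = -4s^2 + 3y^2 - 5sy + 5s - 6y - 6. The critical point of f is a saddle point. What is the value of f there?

∂f/∂s = -8s - 5y + 5 = 0 and ∂f/∂y = -5s + 6y - 6 = 0, so (s, y) = (0, 1).
The Hessian has f_{ss} = -8, f_{yy} = 6, f_{sy} = -5, giving D = -73 < 0, so the point is a saddle point.
f(0, 1) = -9.

-9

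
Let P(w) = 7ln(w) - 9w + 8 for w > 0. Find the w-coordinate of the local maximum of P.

P'(w) = 7/w − 9 = 0 gives w = 7/9.
P''(w) = -7/w², which is negative for w > 0, so this is a local maximum.
P(7/9) = 7·ln(7/9) - 7 + 8 ≈ -0.7592.

7/9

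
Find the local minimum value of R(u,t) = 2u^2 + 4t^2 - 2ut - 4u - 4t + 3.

-11/7

∂R/∂u = 4u - 2t - 4 = 0 and ∂R/∂t = -2u + 8t - 4 = 0, so (u, t) = (10/7, 6/7).
The Hessian has R_{uu} = 4, R_{tt} = 8, R_{ut} = -2, giving D = 28 > 0 with R_{uu} > 0, so the point is a local minimum.
R(10/7, 6/7) = -11/7.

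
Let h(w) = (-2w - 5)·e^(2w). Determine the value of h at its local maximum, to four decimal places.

0.0025

Differentiating with the product rule gives h'(w) = (-4w - 12)·e^(2w). Since e^(2w) > 0, the only critical point is w = -3.
h''(-3) has the same sign as -4 < 0, so this is a local maximum.
h(-3) = (1)·e^(-6) ≈ 0.0025.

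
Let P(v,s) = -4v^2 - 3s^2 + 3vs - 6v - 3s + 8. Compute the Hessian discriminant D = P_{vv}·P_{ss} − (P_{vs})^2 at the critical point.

39

∂P/∂v = -8v + 3s - 6 = 0 and ∂P/∂s = 3v - 6s - 3 = 0, so (v, s) = (-15/13, -14/13).
The Hessian has P_{vv} = -8, P_{ss} = -6, P_{vs} = 3, giving D = 39 > 0 with P_{vv} < 0, so the point is a local maximum.
D = (-8)·(-6) − (3)^2 = 39.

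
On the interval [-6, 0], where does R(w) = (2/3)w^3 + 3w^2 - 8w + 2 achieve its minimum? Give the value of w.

Differentiating, R'(w) = 2w^2 + 6w - 8; whose only zero in [-6, 0] is w = -4.
Candidates: R(-6) = 14, R(-4) = 118/3, R(0) = 2.
Hence the absolute minimum is 2 at w = 0.

0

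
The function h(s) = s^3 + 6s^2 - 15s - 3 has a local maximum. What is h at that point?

h'(s) = 3s^2 + 12s - 15. Setting h'(s) = 0 gives s ∈ {-5, 1}.
Since h''(s) = 6s + 12, we get h''(-5) = -18 < 0 ⇒ local maximum; h''(1) = 18 > 0 ⇒ local minimum.
The local maximum is h(-5) = 97.

97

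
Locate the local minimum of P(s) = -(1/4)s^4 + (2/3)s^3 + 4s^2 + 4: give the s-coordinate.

P'(s) = -s^3 + 2s^2 + 8s = 0 at s = -2, 0, 4.
P''(s) = -3s^2 + 4s + 8. P''(-2) = -12 < 0 ⇒ local maximum; P''(0) = 8 > 0 ⇒ local minimum; P''(4) = -24 < 0 ⇒ local maximum.
The local minimum is P(0) = 4.

0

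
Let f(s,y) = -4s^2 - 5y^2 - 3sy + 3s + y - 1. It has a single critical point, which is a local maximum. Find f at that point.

∂f/∂s = -8s - 3y + 3 = 0 and ∂f/∂y = -3s - 10y + 1 = 0, so (s, y) = (27/71, -1/71).
The Hessian has f_{ss} = -8, f_{yy} = -10, f_{sy} = -3, giving D = 71 > 0 with f_{ss} < 0, so the point is a local maximum.
f(27/71, -1/71) = -31/71.

-31/71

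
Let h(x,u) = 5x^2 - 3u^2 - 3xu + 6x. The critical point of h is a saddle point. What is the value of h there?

-36/23

∂h/∂x = 10x - 3u + 6 = 0 and ∂h/∂u = -3x - 6u = 0, so (x, u) = (-12/23, 6/23).
The Hessian has h_{xx} = 10, h_{uu} = -6, h_{xu} = -3, giving D = -69 < 0, so the point is a saddle point.
h(-12/23, 6/23) = -36/23.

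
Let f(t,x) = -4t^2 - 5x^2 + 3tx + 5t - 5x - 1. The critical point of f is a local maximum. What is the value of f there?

∂f/∂t = -8t + 3x + 5 = 0 and ∂f/∂x = 3t - 10x - 5 = 0, so (t, x) = (35/71, -25/71).
The Hessian has f_{tt} = -8, f_{xx} = -10, f_{tx} = 3, giving D = 71 > 0 with f_{tt} < 0, so the point is a local maximum.
f(35/71, -25/71) = 79/71.

79/71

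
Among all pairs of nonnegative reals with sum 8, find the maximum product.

16

With x + y = 8, the product is P(x) = x(8 − x).
P'(x) = 8 − 2x = 0 gives x = 4; P'' = −2 < 0, so this is the maximum.
P = 4·4 = 16.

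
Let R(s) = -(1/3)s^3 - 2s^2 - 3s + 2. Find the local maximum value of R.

Critical points: R'(s) = -s^2 - 4s - 3 vanishes at s = -3, -1.
R''(s) = -2s - 4. R''(-3) = 2 > 0 ⇒ local minimum; R''(-1) = -2 < 0 ⇒ local maximum.
So the local maximum value is R(-1) = 10/3.

10/3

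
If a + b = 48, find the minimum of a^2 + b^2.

1152

With a + b = 48, a^2 + b^2 = a^2 + (48 − a)^2.
The derivative 2a − 2(48 − a) = 4a − 96 vanishes at a = 24; second derivative 4 > 0, a minimum.
The minimum is 2·(24)^2 = 1152.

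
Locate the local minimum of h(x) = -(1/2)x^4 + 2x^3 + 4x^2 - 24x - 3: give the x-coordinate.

2

Critical points: h'(x) = -2x^3 + 6x^2 + 8x - 24 vanishes at x = -2, 2, 3.
Since h''(x) = -6x^2 + 12x + 8, we get h''(-2) = -40 < 0 ⇒ local maximum; h''(2) = 8 > 0 ⇒ local minimum; h''(3) = -10 < 0 ⇒ local maximum.
So the local minimum value is h(2) = -27.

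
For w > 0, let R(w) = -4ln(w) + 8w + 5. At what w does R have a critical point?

1/2

R'(w) = -4/w + 8 = 0 gives w = 1/2.
R''(w) = 4/w², which is positive for w > 0, so this is a local minimum.
R(1/2) = -4·ln(1/2) + 4 + 5 ≈ 11.7726.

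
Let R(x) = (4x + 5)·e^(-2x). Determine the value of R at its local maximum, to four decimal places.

8.9634

Differentiating with the product rule gives R'(x) = (-8x - 6)·e^(-2x). Since e^(-2x) > 0, the only critical point is x = -3/4.
R''(-3/4) has the same sign as -8 < 0, so this is a local maximum.
R(-3/4) = (2)·e^(3/2) ≈ 8.9634.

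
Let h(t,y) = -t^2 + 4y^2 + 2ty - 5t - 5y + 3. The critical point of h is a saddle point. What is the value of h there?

∂h/∂t = -2t + 2y - 5 = 0 and ∂h/∂y = 2t + 8y - 5 = 0, so (t, y) = (-3/2, 1).
The Hessian has h_{tt} = -2, h_{yy} = 8, h_{ty} = 2, giving D = -20 < 0, so the point is a saddle point.
h(-3/2, 1) = 17/4.

17/4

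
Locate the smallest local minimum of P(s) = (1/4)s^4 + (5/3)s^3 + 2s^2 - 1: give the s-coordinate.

-4

P'(s) = s^3 + 5s^2 + 4s = 0 at s = -4, -1, 0.
P''(s) = 3s^2 + 10s + 4. P''(-4) = 12 > 0 ⇒ local minimum; P''(-1) = -3 < 0 ⇒ local maximum; P''(0) = 4 > 0 ⇒ local minimum.
Thus P has its smallest local minimum at s = -4, with value -35/3.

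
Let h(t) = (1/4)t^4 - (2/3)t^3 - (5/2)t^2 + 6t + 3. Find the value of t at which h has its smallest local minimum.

-2

Critical points: h'(t) = t^3 - 2t^2 - 5t + 6 vanishes at t = -2, 1, 3.
Second-derivative test with h''(t) = 3t^2 - 4t - 5: h''(-2) = 15 > 0 ⇒ local minimum; h''(1) = -6 < 0 ⇒ local maximum; h''(3) = 10 > 0 ⇒ local minimum.
So the smallest local minimum value is h(-2) = -29/3.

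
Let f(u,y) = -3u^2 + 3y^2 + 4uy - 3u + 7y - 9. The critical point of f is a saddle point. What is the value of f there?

∂f/∂u = -6u + 4y - 3 = 0 and ∂f/∂y = 4u + 6y + 7 = 0, so (u, y) = (-23/26, -15/26).
The Hessian has f_{uu} = -6, f_{yy} = 6, f_{uy} = 4, giving D = -52 < 0, so the point is a saddle point.
f(-23/26, -15/26) = -126/13.

-126/13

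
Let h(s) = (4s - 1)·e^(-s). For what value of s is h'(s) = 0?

By the product rule, h'(s) = (-4s + 5)·e^(-s). Since e^(-s) > 0, the only critical point is s = 5/4.
h''(5/4) has the same sign as -4 < 0, so this is a local maximum.
h(5/4) = (4)·e^(-5/4) ≈ 1.1460.

5/4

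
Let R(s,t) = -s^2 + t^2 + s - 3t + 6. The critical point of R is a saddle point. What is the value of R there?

∂R/∂s = -2s + 1 = 0 and ∂R/∂t = 2t - 3 = 0, so (s, t) = (1/2, 3/2).
The Hessian has R_{ss} = -2, R_{tt} = 2, R_{st} = 0, giving D = -4 < 0, so the point is a saddle point.
R(1/2, 3/2) = 4.

4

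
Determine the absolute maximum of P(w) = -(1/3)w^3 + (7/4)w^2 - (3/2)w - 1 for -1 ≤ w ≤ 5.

31/12

Differentiating, P'(w) = -w^2 + (7/2)w - 3/2; which vanishes at w = 1/2 and w = 3.
Candidates: P(-1) = 31/12; P(1/2) = -65/48; P(3) = 5/4; P(5) = -77/12.
So the maximum is P(-1) = 31/12.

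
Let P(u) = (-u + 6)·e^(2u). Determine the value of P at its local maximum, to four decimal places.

29937.0709

By the product rule, P'(u) = (-2u + 11)·e^(2u). Since e^(2u) > 0, the only critical point is u = 11/2.
P''(11/2) has the same sign as -2 < 0, so this is a local maximum.
P(11/2) = (1/2)·e^(11) ≈ 29937.0709.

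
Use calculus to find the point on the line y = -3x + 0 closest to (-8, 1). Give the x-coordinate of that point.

Minimize D(x)^2 = (x + 8)^2 + (-3x - 1)^2.
d/dx[D^2] = 2(x + 8) + 2·(-3)·(-3x - 1) = 0 ⇒ x = -11/10.
Then y = 33/10 and the distance is √(529/10) ≈ 7.2732.

-11/10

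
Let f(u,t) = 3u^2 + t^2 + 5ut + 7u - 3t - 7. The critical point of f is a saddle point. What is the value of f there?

∂f/∂u = 6u + 5t + 7 = 0 and ∂f/∂t = 5u + 2t - 3 = 0, so (u, t) = (29/13, -53/13).
The Hessian has f_{uu} = 6, f_{tt} = 2, f_{ut} = 5, giving D = -13 < 0, so the point is a saddle point.
f(29/13, -53/13) = 90/13.

90/13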